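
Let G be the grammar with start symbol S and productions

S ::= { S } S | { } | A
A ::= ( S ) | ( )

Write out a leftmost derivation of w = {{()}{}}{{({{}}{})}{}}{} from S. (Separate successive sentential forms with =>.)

S => {S}S => {{S}S}S => {{A}S}S => {{()}S}S => {{()}{}}S => {{()}{}}{S}S => {{()}{}}{{S}S}S => {{()}{}}{{A}S}S => {{()}{}}{{(S)}S}S => {{()}{}}{{({S}S)}S}S => {{()}{}}{{({{}}S)}S}S => {{()}{}}{{({{}}{})}S}S => {{()}{}}{{({{}}{})}{}}S => {{()}{}}{{({{}}{})}{}}{}

S => {S}S   [S ::= { S } S]
{S}S => {{S}S}S   [S ::= { S } S]
{{S}S}S => {{A}S}S   [S ::= A]
{{A}S}S => {{()}S}S   [A ::= ( )]
{{()}S}S => {{()}{}}S   [S ::= { }]
{{()}{}}S => {{()}{}}{S}S   [S ::= { S } S]
{{()}{}}{S}S => {{()}{}}{{S}S}S   [S ::= { S } S]
{{()}{}}{{S}S}S => {{()}{}}{{A}S}S   [S ::= A]
{{()}{}}{{A}S}S => {{()}{}}{{(S)}S}S   [A ::= ( S )]
{{()}{}}{{(S)}S}S => {{()}{}}{{({S}S)}S}S   [S ::= { S } S]
{{()}{}}{{({S}S)}S}S => {{()}{}}{{({{}}S)}S}S   [S ::= { }]
{{()}{}}{{({{}}S)}S}S => {{()}{}}{{({{}}{})}S}S   [S ::= { }]
{{()}{}}{{({{}}{})}S}S => {{()}{}}{{({{}}{})}{}}S   [S ::= { }]
{{()}{}}{{({{}}{})}{}}S => {{()}{}}{{({{}}{})}{}}{}   [S ::= { }]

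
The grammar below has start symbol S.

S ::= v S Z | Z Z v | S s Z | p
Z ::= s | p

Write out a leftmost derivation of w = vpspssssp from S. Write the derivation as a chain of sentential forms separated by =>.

S=>SsZ=>SsZsZ=>vSZsZsZ=>vSsZZsZsZ=>vpsZZsZsZ=>vpspZsZsZ=>vpspssZsZ=>vpspssssZ=>vpspssssp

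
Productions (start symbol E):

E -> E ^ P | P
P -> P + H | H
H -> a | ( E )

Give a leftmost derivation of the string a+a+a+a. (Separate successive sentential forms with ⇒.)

E⇒P⇒P+H⇒P+H+H⇒P+H+H+H⇒H+H+H+H⇒a+H+H+H⇒a+a+H+H⇒a+a+a+H⇒a+a+a+a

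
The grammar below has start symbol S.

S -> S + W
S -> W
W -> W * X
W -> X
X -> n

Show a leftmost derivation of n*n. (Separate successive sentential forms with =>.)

S => W   [S -> W]
W => W*X   [W -> W * X]
W*X => X*X   [W -> X]
X*X => n*X   [X -> n]
n*X => n*n   [X -> n]

S => W => W*X => X*X => n*X => n*n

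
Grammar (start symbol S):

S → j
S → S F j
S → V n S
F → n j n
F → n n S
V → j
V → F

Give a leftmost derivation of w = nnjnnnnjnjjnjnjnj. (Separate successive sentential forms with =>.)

S=>VnS=>FnS=>nnSnS=>nnSFjnS=>nnSFjFjnS=>nnjFjFjnS=>nnjnnSjFjnS=>nnjnnVnSjFjnS=>nnjnnFnSjFjnS=>nnjnnnnSnSjFjnS=>nnjnnnnjnSjFjnS=>nnjnnnnjnjjFjnS=>nnjnnnnjnjjnjnjnS=>nnjnnnnjnjjnjnjnj

S => VnS   [S → V n S]
VnS => FnS   [V → F]
FnS => nnSnS   [F → n n S]
nnSnS => nnSFjnS   [S → S F j]
nnSFjnS => nnSFjFjnS   [S → S F j]
nnSFjFjnS => nnjFjFjnS   [S → j]
nnjFjFjnS => nnjnnSjFjnS   [F → n n S]
nnjnnSjFjnS => nnjnnVnSjFjnS   [S → V n S]
nnjnnVnSjFjnS => nnjnnFnSjFjnS   [V → F]
nnjnnFnSjFjnS => nnjnnnnSnSjFjnS   [F → n n S]
nnjnnnnSnSjFjnS => nnjnnnnjnSjFjnS   [S → j]
nnjnnnnjnSjFjnS => nnjnnnnjnjjFjnS   [S → j]
nnjnnnnjnjjFjnS => nnjnnnnjnjjnjnjnS   [F → n j n]
nnjnnnnjnjjnjnjnS => nnjnnnnjnjjnjnjnj   [S → j]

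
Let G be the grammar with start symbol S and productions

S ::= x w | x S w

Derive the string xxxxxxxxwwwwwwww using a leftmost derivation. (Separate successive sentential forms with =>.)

S => xSw => xxSww => xxxSwww => xxxxSwwww => xxxxxSwwwww => xxxxxxSwwwwww => xxxxxxxSwwwwwww => xxxxxxxxwwwwwwww

S => xSw   [S ::= x S w]
xSw => xxSww   [S ::= x S w]
xxSww => xxxSwww   [S ::= x S w]
xxxSwww => xxxxSwwww   [S ::= x S w]
xxxxSwwww => xxxxxSwwwww   [S ::= x S w]
xxxxxSwwwww => xxxxxxSwwwwww   [S ::= x S w]
xxxxxxSwwwwww => xxxxxxxSwwwwwww   [S ::= x S w]
xxxxxxxSwwwwwww => xxxxxxxxwwwwwwww   [S ::= x w]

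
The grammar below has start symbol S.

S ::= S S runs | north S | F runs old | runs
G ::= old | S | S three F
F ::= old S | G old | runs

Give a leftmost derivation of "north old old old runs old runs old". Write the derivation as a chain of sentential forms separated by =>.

S => north S => north F runs old => north old S runs old => north old F runs old runs old => north old G old runs old runs old => north old old old runs old runs old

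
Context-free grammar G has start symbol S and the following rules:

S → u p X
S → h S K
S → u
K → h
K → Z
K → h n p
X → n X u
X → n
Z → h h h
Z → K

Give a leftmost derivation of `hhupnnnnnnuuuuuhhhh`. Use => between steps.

S => hSK => hhSKK => hhupXKK => hhupnXuKK => hhupnnXuuKK => hhupnnnXuuuKK => hhupnnnnXuuuuKK => hhupnnnnnXuuuuuKK => hhupnnnnnnuuuuuKK => hhupnnnnnnuuuuuZK => hhupnnnnnnuuuuuhhhK => hhupnnnnnnuuuuuhhhh

S => hSK   [S → h S K]
hSK => hhSKK   [S → h S K]
hhSKK => hhupXKK   [S → u p X]
hhupXKK => hhupnXuKK   [X → n X u]
hhupnXuKK => hhupnnXuuKK   [X → n X u]
hhupnnXuuKK => hhupnnnXuuuKK   [X → n X u]
hhupnnnXuuuKK => hhupnnnnXuuuuKK   [X → n X u]
hhupnnnnXuuuuKK => hhupnnnnnXuuuuuKK   [X → n X u]
hhupnnnnnXuuuuuKK => hhupnnnnnnuuuuuKK   [X → n]
hhupnnnnnnuuuuuKK => hhupnnnnnnuuuuuZK   [K → Z]
hhupnnnnnnuuuuuZK => hhupnnnnnnuuuuuhhhK   [Z → h h h]
hhupnnnnnnuuuuuhhhK => hhupnnnnnnuuuuuhhhh   [K → h]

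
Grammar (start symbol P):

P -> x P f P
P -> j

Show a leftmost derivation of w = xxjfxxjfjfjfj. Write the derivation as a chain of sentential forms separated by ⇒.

P ⇒ xPfP ⇒ xxPfPfP ⇒ xxjfPfP ⇒ xxjfxPfPfP ⇒ xxjfxxPfPfPfP ⇒ xxjfxxjfPfPfP ⇒ xxjfxxjfjfPfP ⇒ xxjfxxjfjfjfP ⇒ xxjfxxjfjfjfj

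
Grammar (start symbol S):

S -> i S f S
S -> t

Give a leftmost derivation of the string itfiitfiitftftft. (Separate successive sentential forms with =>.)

S=>iSfS=>itfS=>itfiSfS=>itfiiSfSfS=>itfiitfSfS=>itfiitfiSfSfS=>itfiitfiiSfSfSfS=>itfiitfiitfSfSfS=>itfiitfiitftfSfS=>itfiitfiitftftfS=>itfiitfiitftftft

S => iSfS   [S -> i S f S]
iSfS => itfS   [S -> t]
itfS => itfiSfS   [S -> i S f S]
itfiSfS => itfiiSfSfS   [S -> i S f S]
itfiiSfSfS => itfiitfSfS   [S -> t]
itfiitfSfS => itfiitfiSfSfS   [S -> i S f S]
itfiitfiSfSfS => itfiitfiiSfSfSfS   [S -> i S f S]
itfiitfiiSfSfSfS => itfiitfiitfSfSfS   [S -> t]
itfiitfiitfSfSfS => itfiitfiitftfSfS   [S -> t]
itfiitfiitftfSfS => itfiitfiitftftfS   [S -> t]
itfiitfiitftftfS => itfiitfiitftftft   [S -> t]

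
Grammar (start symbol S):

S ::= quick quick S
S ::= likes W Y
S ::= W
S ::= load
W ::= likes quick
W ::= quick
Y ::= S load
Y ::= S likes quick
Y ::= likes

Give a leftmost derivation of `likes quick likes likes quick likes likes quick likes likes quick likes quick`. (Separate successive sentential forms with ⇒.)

S ⇒ likes W Y   [S ::= likes W Y]
likes W Y ⇒ likes quick Y   [W ::= quick]
likes quick Y ⇒ likes quick S likes quick   [Y ::= S likes quick]
likes quick S likes quick ⇒ likes quick likes W Y likes quick   [S ::= likes W Y]
likes quick likes W Y likes quick ⇒ likes quick likes likes quick Y likes quick   [W ::= likes quick]
likes quick likes likes quick Y likes quick ⇒ likes quick likes likes quick S likes quick likes quick   [Y ::= S likes quick]
likes quick likes likes quick S likes quick likes quick ⇒ likes quick likes likes quick likes W Y likes quick likes quick   [S ::= likes W Y]
likes quick likes likes quick likes W Y likes quick likes quick ⇒ likes quick likes likes quick likes likes quick Y likes quick likes quick   [W ::= likes quick]
likes quick likes likes quick likes likes quick Y likes quick likes quick ⇒ likes quick likes likes quick likes likes quick likes likes quick likes quick   [Y ::= likes]

S ⇒ likes W Y ⇒ likes quick Y ⇒ likes quick S likes quick ⇒ likes quick likes W Y likes quick ⇒ likes quick likes likes quick Y likes quick ⇒ likes quick likes likes quick S likes quick likes quick ⇒ likes quick likes likes quick likes W Y likes quick likes quick ⇒ likes quick likes likes quick likes likes quick Y likes quick likes quick ⇒ likes quick likes likes quick likes likes quick likes likes quick likes quick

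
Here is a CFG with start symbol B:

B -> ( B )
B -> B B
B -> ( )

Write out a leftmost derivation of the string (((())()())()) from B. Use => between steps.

B => (B)   [B -> ( B )]
(B) => (BB)   [B -> B B]
(BB) => ((B)B)   [B -> ( B )]
((B)B) => ((BB)B)   [B -> B B]
((BB)B) => ((BBB)B)   [B -> B B]
((BBB)B) => (((B)BB)B)   [B -> ( B )]
(((B)BB)B) => (((())BB)B)   [B -> ( )]
(((())BB)B) => (((())()B)B)   [B -> ( )]
(((())()B)B) => (((())()())B)   [B -> ( )]
(((())()())B) => (((())()())())   [B -> ( )]

B => (B) => (BB) => ((B)B) => ((BB)B) => ((BBB)B) => (((B)BB)B) => (((())BB)B) => (((())()B)B) => (((())()())B) => (((())()())())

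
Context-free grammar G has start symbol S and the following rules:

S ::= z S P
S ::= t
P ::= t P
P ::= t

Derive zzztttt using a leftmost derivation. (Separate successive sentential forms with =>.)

S => zSP => zzSPP => zzzSPPP => zzztPPP => zzzttPP => zzztttP => zzztttt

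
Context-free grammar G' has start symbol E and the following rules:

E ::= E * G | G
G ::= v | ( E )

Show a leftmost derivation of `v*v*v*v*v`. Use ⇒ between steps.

E⇒E*G⇒E*G*G⇒E*G*G*G⇒E*G*G*G*G⇒G*G*G*G*G⇒v*G*G*G*G⇒v*v*G*G*G⇒v*v*v*G*G⇒v*v*v*v*G⇒v*v*v*v*v

E ⇒ E*G   [E ::= E * G]
E*G ⇒ E*G*G   [E ::= E * G]
E*G*G ⇒ E*G*G*G   [E ::= E * G]
E*G*G*G ⇒ E*G*G*G*G   [E ::= E * G]
E*G*G*G*G ⇒ G*G*G*G*G   [E ::= G]
G*G*G*G*G ⇒ v*G*G*G*G   [G ::= v]
v*G*G*G*G ⇒ v*v*G*G*G   [G ::= v]
v*v*G*G*G ⇒ v*v*v*G*G   [G ::= v]
v*v*v*G*G ⇒ v*v*v*v*G   [G ::= v]
v*v*v*v*G ⇒ v*v*v*v*v   [G ::= v]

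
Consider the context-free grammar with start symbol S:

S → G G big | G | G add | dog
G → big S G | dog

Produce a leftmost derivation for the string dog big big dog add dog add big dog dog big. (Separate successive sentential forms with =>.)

S => G G big => dog G big => dog big S G big => dog big G add G big => dog big big S G add G big => dog big big G add G add G big => dog big big dog add G add G big => dog big big dog add dog add G big => dog big big dog add dog add big S G big => dog big big dog add dog add big dog G big => dog big big dog add dog add big dog dog big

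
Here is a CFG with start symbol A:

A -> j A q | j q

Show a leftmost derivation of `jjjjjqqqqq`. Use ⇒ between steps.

A ⇒ jAq ⇒ jjAqq ⇒ jjjAqqq ⇒ jjjjAqqqq ⇒ jjjjjqqqqq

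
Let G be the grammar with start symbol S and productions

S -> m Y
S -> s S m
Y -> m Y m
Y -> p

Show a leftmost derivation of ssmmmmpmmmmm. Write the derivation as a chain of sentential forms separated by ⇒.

S ⇒ sSm ⇒ ssSmm ⇒ ssmYmm ⇒ ssmmYmmm ⇒ ssmmmYmmmm ⇒ ssmmmmYmmmmm ⇒ ssmmmmpmmmmm

S ⇒ sSm   [S -> s S m]
sSm ⇒ ssSmm   [S -> s S m]
ssSmm ⇒ ssmYmm   [S -> m Y]
ssmYmm ⇒ ssmmYmmm   [Y -> m Y m]
ssmmYmmm ⇒ ssmmmYmmmm   [Y -> m Y m]
ssmmmYmmmm ⇒ ssmmmmYmmmmm   [Y -> m Y m]
ssmmmmYmmmmm ⇒ ssmmmmpmmmmm   [Y -> p]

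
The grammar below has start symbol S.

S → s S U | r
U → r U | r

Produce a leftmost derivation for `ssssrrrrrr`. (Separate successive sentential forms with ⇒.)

S⇒sSU⇒ssSUU⇒sssSUUU⇒ssssSUUUU⇒ssssrUUUU⇒ssssrrUUUU⇒ssssrrrUUU⇒ssssrrrrUU⇒ssssrrrrrU⇒ssssrrrrrr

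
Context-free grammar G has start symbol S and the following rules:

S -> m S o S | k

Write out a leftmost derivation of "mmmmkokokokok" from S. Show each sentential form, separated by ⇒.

S⇒mSoS⇒mmSoSoS⇒mmmSoSoSoS⇒mmmmSoSoSoSoS⇒mmmmkoSoSoSoS⇒mmmmkokoSoSoS⇒mmmmkokokoSoS⇒mmmmkokokokoS⇒mmmmkokokokok

S ⇒ mSoS   [S -> m S o S]
mSoS ⇒ mmSoSoS   [S -> m S o S]
mmSoSoS ⇒ mmmSoSoSoS   [S -> m S o S]
mmmSoSoSoS ⇒ mmmmSoSoSoSoS   [S -> m S o S]
mmmmSoSoSoSoS ⇒ mmmmkoSoSoSoS   [S -> k]
mmmmkoSoSoSoS ⇒ mmmmkokoSoSoS   [S -> k]
mmmmkokoSoSoS ⇒ mmmmkokokoSoS   [S -> k]
mmmmkokokoSoS ⇒ mmmmkokokokoS   [S -> k]
mmmmkokokokoS ⇒ mmmmkokokokok   [S -> k]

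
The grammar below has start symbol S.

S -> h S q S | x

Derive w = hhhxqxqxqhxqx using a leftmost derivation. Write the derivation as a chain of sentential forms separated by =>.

S => hSqS => hhSqSqS => hhhSqSqSqS => hhhxqSqSqS => hhhxqxqSqS => hhhxqxqxqS => hhhxqxqxqhSqS => hhhxqxqxqhxqS => hhhxqxqxqhxqx

S => hSqS   [S -> h S q S]
hSqS => hhSqSqS   [S -> h S q S]
hhSqSqS => hhhSqSqSqS   [S -> h S q S]
hhhSqSqSqS => hhhxqSqSqS   [S -> x]
hhhxqSqSqS => hhhxqxqSqS   [S -> x]
hhhxqxqSqS => hhhxqxqxqS   [S -> x]
hhhxqxqxqS => hhhxqxqxqhSqS   [S -> h S q S]
hhhxqxqxqhSqS => hhhxqxqxqhxqS   [S -> x]
hhhxqxqxqhxqS => hhhxqxqxqhxqx   [S -> x]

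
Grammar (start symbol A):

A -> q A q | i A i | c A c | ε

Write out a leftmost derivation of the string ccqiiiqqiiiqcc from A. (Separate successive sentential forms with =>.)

A => cAc => ccAcc => ccqAqcc => ccqiAiqcc => ccqiiAiiqcc => ccqiiiAiiiqcc => ccqiiiqAqiiiqcc => ccqiiiqqiiiqcc

A => cAc   [A -> c A c]
cAc => ccAcc   [A -> c A c]
ccAcc => ccqAqcc   [A -> q A q]
ccqAqcc => ccqiAiqcc   [A -> i A i]
ccqiAiqcc => ccqiiAiiqcc   [A -> i A i]
ccqiiAiiqcc => ccqiiiAiiiqcc   [A -> i A i]
ccqiiiAiiiqcc => ccqiiiqAqiiiqcc   [A -> q A q]
ccqiiiqAqiiiqcc => ccqiiiqqiiiqcc   [A -> ε]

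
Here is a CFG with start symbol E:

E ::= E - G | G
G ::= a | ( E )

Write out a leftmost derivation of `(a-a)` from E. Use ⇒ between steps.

E⇒G⇒(E)⇒(E-G)⇒(G-G)⇒(a-G)⇒(a-a)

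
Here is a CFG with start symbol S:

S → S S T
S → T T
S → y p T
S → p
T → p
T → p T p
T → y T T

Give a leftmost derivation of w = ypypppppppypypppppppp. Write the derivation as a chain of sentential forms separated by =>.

S => ypT => ypyTT => ypypTpT => ypyppTppT => ypypppTpppT => ypypppppppT => ypypppppppyTT => ypypppppppypTpT => ypypppppppypyTTpT => ypypppppppypypTpT => ypypppppppypyppTppT => ypypppppppypypppppT => ypypppppppypyppppppTp => ypypppppppypypppppppp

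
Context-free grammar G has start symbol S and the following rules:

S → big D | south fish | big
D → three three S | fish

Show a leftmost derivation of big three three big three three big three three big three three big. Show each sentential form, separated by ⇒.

S ⇒ big D ⇒ big three three S ⇒ big three three big D ⇒ big three three big three three S ⇒ big three three big three three big D ⇒ big three three big three three big three three S ⇒ big three three big three three big three three big D ⇒ big three three big three three big three three big three three S ⇒ big three three big three three big three three big three three big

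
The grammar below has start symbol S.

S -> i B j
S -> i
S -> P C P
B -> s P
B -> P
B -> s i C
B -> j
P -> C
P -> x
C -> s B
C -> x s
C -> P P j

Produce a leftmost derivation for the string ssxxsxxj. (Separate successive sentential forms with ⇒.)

S ⇒ PCP   [S -> P C P]
PCP ⇒ CCP   [P -> C]
CCP ⇒ sBCP   [C -> s B]
sBCP ⇒ ssPCP   [B -> s P]
ssPCP ⇒ ssxCP   [P -> x]
ssxCP ⇒ ssxxsP   [C -> x s]
ssxxsP ⇒ ssxxsC   [P -> C]
ssxxsC ⇒ ssxxsPPj   [C -> P P j]
ssxxsPPj ⇒ ssxxsxPj   [P -> x]
ssxxsxPj ⇒ ssxxsxxj   [P -> x]

S ⇒ PCP ⇒ CCP ⇒ sBCP ⇒ ssPCP ⇒ ssxCP ⇒ ssxxsP ⇒ ssxxsC ⇒ ssxxsPPj ⇒ ssxxsxPj ⇒ ssxxsxxj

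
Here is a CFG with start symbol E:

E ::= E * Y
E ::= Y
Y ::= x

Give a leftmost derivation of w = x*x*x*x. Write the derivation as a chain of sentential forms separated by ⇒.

E ⇒ E*Y   [E ::= E * Y]
E*Y ⇒ E*Y*Y   [E ::= E * Y]
E*Y*Y ⇒ E*Y*Y*Y   [E ::= E * Y]
E*Y*Y*Y ⇒ Y*Y*Y*Y   [E ::= Y]
Y*Y*Y*Y ⇒ x*Y*Y*Y   [Y ::= x]
x*Y*Y*Y ⇒ x*x*Y*Y   [Y ::= x]
x*x*Y*Y ⇒ x*x*x*Y   [Y ::= x]
x*x*x*Y ⇒ x*x*x*x   [Y ::= x]

E ⇒ E*Y ⇒ E*Y*Y ⇒ E*Y*Y*Y ⇒ Y*Y*Y*Y ⇒ x*Y*Y*Y ⇒ x*x*Y*Y ⇒ x*x*x*Y ⇒ x*x*x*x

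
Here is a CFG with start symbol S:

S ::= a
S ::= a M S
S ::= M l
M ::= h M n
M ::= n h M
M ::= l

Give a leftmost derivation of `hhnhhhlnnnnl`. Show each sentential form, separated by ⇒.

S⇒Ml⇒hMnl⇒hhMnnl⇒hhnhMnnl⇒hhnhhMnnnl⇒hhnhhhMnnnnl⇒hhnhhhlnnnnl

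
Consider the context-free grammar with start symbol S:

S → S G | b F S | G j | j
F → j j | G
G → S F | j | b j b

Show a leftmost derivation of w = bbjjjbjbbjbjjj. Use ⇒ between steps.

S ⇒ bFS   [S → b F S]
bFS ⇒ bGS   [F → G]
bGS ⇒ bSFS   [G → S F]
bSFS ⇒ bSGFS   [S → S G]
bSGFS ⇒ bSGGFS   [S → S G]
bSGGFS ⇒ bbFSGGFS   [S → b F S]
bbFSGGFS ⇒ bbjjSGGFS   [F → j j]
bbjjSGGFS ⇒ bbjjjGGFS   [S → j]
bbjjjGGFS ⇒ bbjjjbjbGFS   [G → b j b]
bbjjjbjbGFS ⇒ bbjjjbjbbjbFS   [G → b j b]
bbjjjbjbbjbFS ⇒ bbjjjbjbbjbjjS   [F → j j]
bbjjjbjbbjbjjS ⇒ bbjjjbjbbjbjjj   [S → j]

S⇒bFS⇒bGS⇒bSFS⇒bSGFS⇒bSGGFS⇒bbFSGGFS⇒bbjjSGGFS⇒bbjjjGGFS⇒bbjjjbjbGFS⇒bbjjjbjbbjbFS⇒bbjjjbjbbjbjjS⇒bbjjjbjbbjbjjj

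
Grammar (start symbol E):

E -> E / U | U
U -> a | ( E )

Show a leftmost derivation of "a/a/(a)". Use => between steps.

E => E/U => E/U/U => U/U/U => a/U/U => a/a/U => a/a/(E) => a/a/(U) => a/a/(a)

E => E/U   [E -> E / U]
E/U => E/U/U   [E -> E / U]
E/U/U => U/U/U   [E -> U]
U/U/U => a/U/U   [U -> a]
a/U/U => a/a/U   [U -> a]
a/a/U => a/a/(E)   [U -> ( E )]
a/a/(E) => a/a/(U)   [E -> U]
a/a/(U) => a/a/(a)   [U -> a]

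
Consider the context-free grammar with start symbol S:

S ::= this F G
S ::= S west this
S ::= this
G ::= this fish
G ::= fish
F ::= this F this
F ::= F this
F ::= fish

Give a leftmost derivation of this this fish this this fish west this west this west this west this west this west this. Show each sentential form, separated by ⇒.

S ⇒ S west this ⇒ S west this west this ⇒ S west this west this west this ⇒ S west this west this west this west this ⇒ S west this west this west this west this west this ⇒ S west this west this west this west this west this west this ⇒ this F G west this west this west this west this west this west this ⇒ this this F this G west this west this west this west this west this west this ⇒ this this fish this G west this west this west this west this west this west this ⇒ this this fish this this fish west this west this west this west this west this west this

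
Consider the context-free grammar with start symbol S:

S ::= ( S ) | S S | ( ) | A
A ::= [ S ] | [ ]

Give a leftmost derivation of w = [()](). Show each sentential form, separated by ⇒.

S⇒SS⇒AS⇒[S]S⇒[()]S⇒[()]()

S ⇒ SS   [S ::= S S]
SS ⇒ AS   [S ::= A]
AS ⇒ [S]S   [A ::= [ S ]]
[S]S ⇒ [()]S   [S ::= ( )]
[()]S ⇒ [()]()   [S ::= ( )]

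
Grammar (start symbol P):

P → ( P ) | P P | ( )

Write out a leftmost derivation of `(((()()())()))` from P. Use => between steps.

P => (P) => ((P)) => ((PP)) => (((P)P)) => (((PP)P)) => (((PPP)P)) => (((()PP)P)) => (((()()P)P)) => (((()()())P)) => (((()()())()))

P => (P)   [P → ( P )]
(P) => ((P))   [P → ( P )]
((P)) => ((PP))   [P → P P]
((PP)) => (((P)P))   [P → ( P )]
(((P)P)) => (((PP)P))   [P → P P]
(((PP)P)) => (((PPP)P))   [P → P P]
(((PPP)P)) => (((()PP)P))   [P → ( )]
(((()PP)P)) => (((()()P)P))   [P → ( )]
(((()()P)P)) => (((()()())P))   [P → ( )]
(((()()())P)) => (((()()())()))   [P → ( )]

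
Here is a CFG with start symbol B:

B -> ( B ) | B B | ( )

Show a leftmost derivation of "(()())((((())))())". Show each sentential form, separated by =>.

B => BB => (B)B => (BB)B => (()B)B => (()())B => (()())(B) => (()())(BB) => (()())((B)B) => (()())(((B))B) => (()())((((B)))B) => (()())((((())))B) => (()())((((())))())

B => BB   [B -> B B]
BB => (B)B   [B -> ( B )]
(B)B => (BB)B   [B -> B B]
(BB)B => (()B)B   [B -> ( )]
(()B)B => (()())B   [B -> ( )]
(()())B => (()())(B)   [B -> ( B )]
(()())(B) => (()())(BB)   [B -> B B]
(()())(BB) => (()())((B)B)   [B -> ( B )]
(()())((B)B) => (()())(((B))B)   [B -> ( B )]
(()())(((B))B) => (()())((((B)))B)   [B -> ( B )]
(()())((((B)))B) => (()())((((())))B)   [B -> ( )]
(()())((((())))B) => (()())((((())))())   [B -> ( )]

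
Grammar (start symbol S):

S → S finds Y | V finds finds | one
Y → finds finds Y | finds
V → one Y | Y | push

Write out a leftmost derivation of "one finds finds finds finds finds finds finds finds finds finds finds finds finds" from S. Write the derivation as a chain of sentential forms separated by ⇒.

S ⇒ S finds Y ⇒ V finds finds finds Y ⇒ one Y finds finds finds Y ⇒ one finds finds Y finds finds finds Y ⇒ one finds finds finds finds Y finds finds finds Y ⇒ one finds finds finds finds finds finds finds finds Y ⇒ one finds finds finds finds finds finds finds finds finds finds Y ⇒ one finds finds finds finds finds finds finds finds finds finds finds finds Y ⇒ one finds finds finds finds finds finds finds finds finds finds finds finds finds

S ⇒ S finds Y   [S → S finds Y]
S finds Y ⇒ V finds finds finds Y   [S → V finds finds]
V finds finds finds Y ⇒ one Y finds finds finds Y   [V → one Y]
one Y finds finds finds Y ⇒ one finds finds Y finds finds finds Y   [Y → finds finds Y]
one finds finds Y finds finds finds Y ⇒ one finds finds finds finds Y finds finds finds Y   [Y → finds finds Y]
one finds finds finds finds Y finds finds finds Y ⇒ one finds finds finds finds finds finds finds finds Y   [Y → finds]
one finds finds finds finds finds finds finds finds Y ⇒ one finds finds finds finds finds finds finds finds finds finds Y   [Y → finds finds Y]
one finds finds finds finds finds finds finds finds finds finds Y ⇒ one finds finds finds finds finds finds finds finds finds finds finds finds Y   [Y → finds finds Y]
one finds finds finds finds finds finds finds finds finds finds finds finds Y ⇒ one finds finds finds finds finds finds finds finds finds finds finds finds finds   [Y → finds]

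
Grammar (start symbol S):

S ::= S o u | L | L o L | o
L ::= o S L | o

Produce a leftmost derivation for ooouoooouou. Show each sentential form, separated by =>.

S=>Sou=>Souou=>Louou=>oSLouou=>oSouLouou=>oLouLouou=>ooouLouou=>ooouoSLouou=>ooouooLouou=>ooouoooouou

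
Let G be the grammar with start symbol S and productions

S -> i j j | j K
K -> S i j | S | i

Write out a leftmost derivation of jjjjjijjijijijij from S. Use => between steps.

S => jK   [S -> j K]
jK => jSij   [K -> S i j]
jSij => jjKij   [S -> j K]
jjKij => jjSijij   [K -> S i j]
jjSijij => jjjKijij   [S -> j K]
jjjKijij => jjjSijijij   [K -> S i j]
jjjSijijij => jjjjKijijij   [S -> j K]
jjjjKijijij => jjjjSijijijij   [K -> S i j]
jjjjSijijijij => jjjjjKijijijij   [S -> j K]
jjjjjKijijijij => jjjjjSijijijij   [K -> S]
jjjjjSijijijij => jjjjjijjijijijij   [S -> i j j]

S => jK => jSij => jjKij => jjSijij => jjjKijij => jjjSijijij => jjjjKijijij => jjjjSijijijij => jjjjjKijijijij => jjjjjSijijijij => jjjjjijjijijijij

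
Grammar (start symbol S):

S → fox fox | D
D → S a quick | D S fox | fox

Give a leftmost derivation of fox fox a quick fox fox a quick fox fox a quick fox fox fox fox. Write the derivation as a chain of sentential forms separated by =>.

S => D   [S → D]
D => D S fox   [D → D S fox]
D S fox => D S fox S fox   [D → D S fox]
D S fox S fox => S a quick S fox S fox   [D → S a quick]
S a quick S fox S fox => fox fox a quick S fox S fox   [S → fox fox]
fox fox a quick S fox S fox => fox fox a quick D fox S fox   [S → D]
fox fox a quick D fox S fox => fox fox a quick S a quick fox S fox   [D → S a quick]
fox fox a quick S a quick fox S fox => fox fox a quick fox fox a quick fox S fox   [S → fox fox]
fox fox a quick fox fox a quick fox S fox => fox fox a quick fox fox a quick fox D fox   [S → D]
fox fox a quick fox fox a quick fox D fox => fox fox a quick fox fox a quick fox D S fox fox   [D → D S fox]
fox fox a quick fox fox a quick fox D S fox fox => fox fox a quick fox fox a quick fox S a quick S fox fox   [D → S a quick]
fox fox a quick fox fox a quick fox S a quick S fox fox => fox fox a quick fox fox a quick fox D a quick S fox fox   [S → D]
fox fox a quick fox fox a quick fox D a quick S fox fox => fox fox a quick fox fox a quick fox fox a quick S fox fox   [D → fox]
fox fox a quick fox fox a quick fox fox a quick S fox fox => fox fox a quick fox fox a quick fox fox a quick fox fox fox fox   [S → fox fox]

S => D => D S fox => D S fox S fox => S a quick S fox S fox => fox fox a quick S fox S fox => fox fox a quick D fox S fox => fox fox a quick S a quick fox S fox => fox fox a quick fox fox a quick fox S fox => fox fox a quick fox fox a quick fox D fox => fox fox a quick fox fox a quick fox D S fox fox => fox fox a quick fox fox a quick fox S a quick S fox fox => fox fox a quick fox fox a quick fox D a quick S fox fox => fox fox a quick fox fox a quick fox fox a quick S fox fox => fox fox a quick fox fox a quick fox fox a quick fox fox fox fox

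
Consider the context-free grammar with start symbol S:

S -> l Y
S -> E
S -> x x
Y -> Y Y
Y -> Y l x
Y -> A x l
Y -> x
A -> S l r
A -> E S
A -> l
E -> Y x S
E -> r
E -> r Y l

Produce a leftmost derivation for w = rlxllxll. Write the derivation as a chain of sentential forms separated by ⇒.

S ⇒ E ⇒ rYl ⇒ rYYl ⇒ rAxlYl ⇒ rlxlYl ⇒ rlxlAxll ⇒ rlxllxll

S ⇒ E   [S -> E]
E ⇒ rYl   [E -> r Y l]
rYl ⇒ rYYl   [Y -> Y Y]
rYYl ⇒ rAxlYl   [Y -> A x l]
rAxlYl ⇒ rlxlYl   [A -> l]
rlxlYl ⇒ rlxlAxll   [Y -> A x l]
rlxlAxll ⇒ rlxllxll   [A -> l]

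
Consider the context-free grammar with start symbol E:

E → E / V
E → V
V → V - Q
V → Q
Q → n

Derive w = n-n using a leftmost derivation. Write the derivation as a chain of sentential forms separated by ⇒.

E ⇒ V ⇒ V-Q ⇒ Q-Q ⇒ n-Q ⇒ n-n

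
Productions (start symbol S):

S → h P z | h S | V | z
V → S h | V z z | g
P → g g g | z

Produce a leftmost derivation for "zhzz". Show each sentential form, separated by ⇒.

S ⇒ V ⇒ Vzz ⇒ Shzz ⇒ zhzz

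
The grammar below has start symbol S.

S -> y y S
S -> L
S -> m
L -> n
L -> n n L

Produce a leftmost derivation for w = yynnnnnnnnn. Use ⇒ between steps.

S ⇒ yyS ⇒ yyL ⇒ yynnL ⇒ yynnnnL ⇒ yynnnnnnL ⇒ yynnnnnnnnL ⇒ yynnnnnnnnn

S ⇒ yyS   [S -> y y S]
yyS ⇒ yyL   [S -> L]
yyL ⇒ yynnL   [L -> n n L]
yynnL ⇒ yynnnnL   [L -> n n L]
yynnnnL ⇒ yynnnnnnL   [L -> n n L]
yynnnnnnL ⇒ yynnnnnnnnL   [L -> n n L]
yynnnnnnnnL ⇒ yynnnnnnnnn   [L -> n]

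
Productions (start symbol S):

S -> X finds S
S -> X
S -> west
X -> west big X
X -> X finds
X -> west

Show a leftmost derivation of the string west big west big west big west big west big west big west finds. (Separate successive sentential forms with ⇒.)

S ⇒ X   [S -> X]
X ⇒ west big X   [X -> west big X]
west big X ⇒ west big west big X   [X -> west big X]
west big west big X ⇒ west big west big west big X   [X -> west big X]
west big west big west big X ⇒ west big west big west big west big X   [X -> west big X]
west big west big west big west big X ⇒ west big west big west big west big west big X   [X -> west big X]
west big west big west big west big west big X ⇒ west big west big west big west big west big west big X   [X -> west big X]
west big west big west big west big west big west big X ⇒ west big west big west big west big west big west big X finds   [X -> X finds]
west big west big west big west big west big west big X finds ⇒ west big west big west big west big west big west big west finds   [X -> west]

S ⇒ X ⇒ west big X ⇒ west big west big X ⇒ west big west big west big X ⇒ west big west big west big west big X ⇒ west big west big west big west big west big X ⇒ west big west big west big west big west big west big X ⇒ west big west big west big west big west big west big X finds ⇒ west big west big west big west big west big west big west finds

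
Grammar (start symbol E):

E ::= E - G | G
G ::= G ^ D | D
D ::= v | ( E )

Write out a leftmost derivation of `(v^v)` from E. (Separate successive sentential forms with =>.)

E => G   [E ::= G]
G => D   [G ::= D]
D => (E)   [D ::= ( E )]
(E) => (G)   [E ::= G]
(G) => (G^D)   [G ::= G ^ D]
(G^D) => (D^D)   [G ::= D]
(D^D) => (v^D)   [D ::= v]
(v^D) => (v^v)   [D ::= v]

E => G => D => (E) => (G) => (G^D) => (D^D) => (v^D) => (v^v)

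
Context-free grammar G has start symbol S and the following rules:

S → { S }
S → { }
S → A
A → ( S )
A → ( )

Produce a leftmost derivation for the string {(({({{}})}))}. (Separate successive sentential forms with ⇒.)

S ⇒ {S} ⇒ {A} ⇒ {(S)} ⇒ {(A)} ⇒ {((S))} ⇒ {(({S}))} ⇒ {(({A}))} ⇒ {(({(S)}))} ⇒ {(({({S})}))} ⇒ {(({({{}})}))}

S ⇒ {S}   [S → { S }]
{S} ⇒ {A}   [S → A]
{A} ⇒ {(S)}   [A → ( S )]
{(S)} ⇒ {(A)}   [S → A]
{(A)} ⇒ {((S))}   [A → ( S )]
{((S))} ⇒ {(({S}))}   [S → { S }]
{(({S}))} ⇒ {(({A}))}   [S → A]
{(({A}))} ⇒ {(({(S)}))}   [A → ( S )]
{(({(S)}))} ⇒ {(({({S})}))}   [S → { S }]
{(({({S})}))} ⇒ {(({({{}})}))}   [S → { }]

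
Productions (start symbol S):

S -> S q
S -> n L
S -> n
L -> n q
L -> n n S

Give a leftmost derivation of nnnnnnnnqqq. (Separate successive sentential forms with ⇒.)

S ⇒ Sq ⇒ Sqq ⇒ nLqq ⇒ nnnSqq ⇒ nnnnLqq ⇒ nnnnnnSqq ⇒ nnnnnnnLqq ⇒ nnnnnnnnqqq

S ⇒ Sq   [S -> S q]
Sq ⇒ Sqq   [S -> S q]
Sqq ⇒ nLqq   [S -> n L]
nLqq ⇒ nnnSqq   [L -> n n S]
nnnSqq ⇒ nnnnLqq   [S -> n L]
nnnnLqq ⇒ nnnnnnSqq   [L -> n n S]
nnnnnnSqq ⇒ nnnnnnnLqq   [S -> n L]
nnnnnnnLqq ⇒ nnnnnnnnqqq   [L -> n q]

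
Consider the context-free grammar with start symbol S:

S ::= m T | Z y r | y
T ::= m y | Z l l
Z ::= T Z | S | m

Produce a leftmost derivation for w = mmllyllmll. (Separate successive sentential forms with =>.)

S => mT => mZll => mTZll => mZllZll => mTZllZll => mZllZllZll => mmllZllZll => mmllSllZll => mmllyllZll => mmllyllmll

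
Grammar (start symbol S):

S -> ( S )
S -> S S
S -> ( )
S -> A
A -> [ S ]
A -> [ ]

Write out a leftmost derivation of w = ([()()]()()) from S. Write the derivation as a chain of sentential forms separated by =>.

S => (S) => (SS) => (SSS) => (ASS) => ([S]SS) => ([SS]SS) => ([()S]SS) => ([()()]SS) => ([()()]()S) => ([()()]()())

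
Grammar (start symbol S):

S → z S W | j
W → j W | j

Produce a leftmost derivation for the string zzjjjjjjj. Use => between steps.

S=>zSW=>zzSWW=>zzjWW=>zzjjWW=>zzjjjWW=>zzjjjjWW=>zzjjjjjWW=>zzjjjjjjW=>zzjjjjjjj

S => zSW   [S → z S W]
zSW => zzSWW   [S → z S W]
zzSWW => zzjWW   [S → j]
zzjWW => zzjjWW   [W → j W]
zzjjWW => zzjjjWW   [W → j W]
zzjjjWW => zzjjjjWW   [W → j W]
zzjjjjWW => zzjjjjjWW   [W → j W]
zzjjjjjWW => zzjjjjjjW   [W → j]
zzjjjjjjW => zzjjjjjjj   [W → j]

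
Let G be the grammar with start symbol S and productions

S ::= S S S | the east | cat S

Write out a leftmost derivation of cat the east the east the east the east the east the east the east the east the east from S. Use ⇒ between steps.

S ⇒ cat S ⇒ cat S S S ⇒ cat the east S S ⇒ cat the east S S S S ⇒ cat the east S S S S S S ⇒ cat the east S S S S S S S S ⇒ cat the east the east S S S S S S S ⇒ cat the east the east the east S S S S S S ⇒ cat the east the east the east the east S S S S S ⇒ cat the east the east the east the east the east S S S S ⇒ cat the east the east the east the east the east the east S S S ⇒ cat the east the east the east the east the east the east the east S S ⇒ cat the east the east the east the east the east the east the east the east S ⇒ cat the east the east the east the east the east the east the east the east the east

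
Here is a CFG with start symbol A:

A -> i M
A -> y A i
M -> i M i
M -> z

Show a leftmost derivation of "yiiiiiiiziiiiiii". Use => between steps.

A => yAi => yiMi => yiiMii => yiiiMiii => yiiiiMiiii => yiiiiiMiiiii => yiiiiiiMiiiiii => yiiiiiiiMiiiiiii => yiiiiiiiziiiiiii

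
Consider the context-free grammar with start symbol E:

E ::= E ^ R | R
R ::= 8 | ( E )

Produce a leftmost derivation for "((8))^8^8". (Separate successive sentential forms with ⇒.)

E ⇒ E^R   [E ::= E ^ R]
E^R ⇒ E^R^R   [E ::= E ^ R]
E^R^R ⇒ R^R^R   [E ::= R]
R^R^R ⇒ (E)^R^R   [R ::= ( E )]
(E)^R^R ⇒ (R)^R^R   [E ::= R]
(R)^R^R ⇒ ((E))^R^R   [R ::= ( E )]
((E))^R^R ⇒ ((R))^R^R   [E ::= R]
((R))^R^R ⇒ ((8))^R^R   [R ::= 8]
((8))^R^R ⇒ ((8))^8^R   [R ::= 8]
((8))^8^R ⇒ ((8))^8^8   [R ::= 8]

E ⇒ E^R ⇒ E^R^R ⇒ R^R^R ⇒ (E)^R^R ⇒ (R)^R^R ⇒ ((E))^R^R ⇒ ((R))^R^R ⇒ ((8))^R^R ⇒ ((8))^8^R ⇒ ((8))^8^8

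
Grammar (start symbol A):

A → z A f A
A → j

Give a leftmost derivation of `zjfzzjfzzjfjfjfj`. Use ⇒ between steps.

A ⇒ zAfA   [A → z A f A]
zAfA ⇒ zjfA   [A → j]
zjfA ⇒ zjfzAfA   [A → z A f A]
zjfzAfA ⇒ zjfzzAfAfA   [A → z A f A]
zjfzzAfAfA ⇒ zjfzzjfAfA   [A → j]
zjfzzjfAfA ⇒ zjfzzjfzAfAfA   [A → z A f A]
zjfzzjfzAfAfA ⇒ zjfzzjfzzAfAfAfA   [A → z A f A]
zjfzzjfzzAfAfAfA ⇒ zjfzzjfzzjfAfAfA   [A → j]
zjfzzjfzzjfAfAfA ⇒ zjfzzjfzzjfjfAfA   [A → j]
zjfzzjfzzjfjfAfA ⇒ zjfzzjfzzjfjfjfA   [A → j]
zjfzzjfzzjfjfjfA ⇒ zjfzzjfzzjfjfjfj   [A → j]

A⇒zAfA⇒zjfA⇒zjfzAfA⇒zjfzzAfAfA⇒zjfzzjfAfA⇒zjfzzjfzAfAfA⇒zjfzzjfzzAfAfAfA⇒zjfzzjfzzjfAfAfA⇒zjfzzjfzzjfjfAfA⇒zjfzzjfzzjfjfjfA⇒zjfzzjfzzjfjfjfj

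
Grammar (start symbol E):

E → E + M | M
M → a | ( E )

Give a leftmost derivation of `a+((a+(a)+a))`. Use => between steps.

E => E+M => M+M => a+M => a+(E) => a+(M) => a+((E)) => a+((E+M)) => a+((E+M+M)) => a+((M+M+M)) => a+((a+M+M)) => a+((a+(E)+M)) => a+((a+(M)+M)) => a+((a+(a)+M)) => a+((a+(a)+a))

E => E+M   [E → E + M]
E+M => M+M   [E → M]
M+M => a+M   [M → a]
a+M => a+(E)   [M → ( E )]
a+(E) => a+(M)   [E → M]
a+(M) => a+((E))   [M → ( E )]
a+((E)) => a+((E+M))   [E → E + M]
a+((E+M)) => a+((E+M+M))   [E → E + M]
a+((E+M+M)) => a+((M+M+M))   [E → M]
a+((M+M+M)) => a+((a+M+M))   [M → a]
a+((a+M+M)) => a+((a+(E)+M))   [M → ( E )]
a+((a+(E)+M)) => a+((a+(M)+M))   [E → M]
a+((a+(M)+M)) => a+((a+(a)+M))   [M → a]
a+((a+(a)+M)) => a+((a+(a)+a))   [M → a]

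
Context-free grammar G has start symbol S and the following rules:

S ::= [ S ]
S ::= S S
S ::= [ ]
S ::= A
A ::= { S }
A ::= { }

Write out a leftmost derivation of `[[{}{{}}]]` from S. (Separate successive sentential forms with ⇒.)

S ⇒ [S] ⇒ [[S]] ⇒ [[SS]] ⇒ [[AS]] ⇒ [[{}S]] ⇒ [[{}A]] ⇒ [[{}{S}]] ⇒ [[{}{A}]] ⇒ [[{}{{}}]]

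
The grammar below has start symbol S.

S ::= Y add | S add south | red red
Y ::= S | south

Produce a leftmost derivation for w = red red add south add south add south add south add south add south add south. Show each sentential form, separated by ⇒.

S ⇒ S add south ⇒ S add south add south ⇒ S add south add south add south ⇒ S add south add south add south add south ⇒ S add south add south add south add south add south ⇒ S add south add south add south add south add south add south ⇒ S add south add south add south add south add south add south add south ⇒ red red add south add south add south add south add south add south add south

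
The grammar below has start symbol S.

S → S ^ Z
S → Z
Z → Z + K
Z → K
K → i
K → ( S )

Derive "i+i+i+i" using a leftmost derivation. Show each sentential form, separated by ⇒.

S⇒Z⇒Z+K⇒Z+K+K⇒Z+K+K+K⇒K+K+K+K⇒i+K+K+K⇒i+i+K+K⇒i+i+i+K⇒i+i+i+i

S ⇒ Z   [S → Z]
Z ⇒ Z+K   [Z → Z + K]
Z+K ⇒ Z+K+K   [Z → Z + K]
Z+K+K ⇒ Z+K+K+K   [Z → Z + K]
Z+K+K+K ⇒ K+K+K+K   [Z → K]
K+K+K+K ⇒ i+K+K+K   [K → i]
i+K+K+K ⇒ i+i+K+K   [K → i]
i+i+K+K ⇒ i+i+i+K   [K → i]
i+i+i+K ⇒ i+i+i+i   [K → i]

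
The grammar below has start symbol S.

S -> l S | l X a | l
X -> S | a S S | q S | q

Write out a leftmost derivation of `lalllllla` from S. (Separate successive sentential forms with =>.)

S => lXa   [S -> l X a]
lXa => laSSa   [X -> a S S]
laSSa => lalSSa   [S -> l S]
lalSSa => lallSSa   [S -> l S]
lallSSa => lalllSa   [S -> l]
lalllSa => lallllSa   [S -> l S]
lallllSa => lalllllSa   [S -> l S]
lalllllSa => lalllllla   [S -> l]

S=>lXa=>laSSa=>lalSSa=>lallSSa=>lalllSa=>lallllSa=>lalllllSa=>lalllllla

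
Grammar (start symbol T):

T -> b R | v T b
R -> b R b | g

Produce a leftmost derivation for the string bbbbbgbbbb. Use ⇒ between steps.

T⇒bR⇒bbRb⇒bbbRbb⇒bbbbRbbb⇒bbbbbRbbbb⇒bbbbbgbbbb

T ⇒ bR   [T -> b R]
bR ⇒ bbRb   [R -> b R b]
bbRb ⇒ bbbRbb   [R -> b R b]
bbbRbb ⇒ bbbbRbbb   [R -> b R b]
bbbbRbbb ⇒ bbbbbRbbbb   [R -> b R b]
bbbbbRbbbb ⇒ bbbbbgbbbb   [R -> g]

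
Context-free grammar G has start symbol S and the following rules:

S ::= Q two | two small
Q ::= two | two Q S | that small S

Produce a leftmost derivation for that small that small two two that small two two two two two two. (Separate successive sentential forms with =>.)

S => Q two => that small S two => that small Q two two => that small that small S two two => that small that small Q two two two => that small that small two Q S two two two => that small that small two two S two two two => that small that small two two Q two two two two => that small that small two two that small S two two two two => that small that small two two that small Q two two two two two => that small that small two two that small two two two two two two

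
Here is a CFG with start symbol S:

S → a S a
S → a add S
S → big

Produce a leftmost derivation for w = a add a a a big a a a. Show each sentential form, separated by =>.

S => a add S => a add a S a => a add a a S a a => a add a a a S a a a => a add a a a big a a a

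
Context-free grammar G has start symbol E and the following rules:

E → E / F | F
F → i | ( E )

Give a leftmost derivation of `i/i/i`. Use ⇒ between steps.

E⇒E/F⇒E/F/F⇒F/F/F⇒i/F/F⇒i/i/F⇒i/i/i

E ⇒ E/F   [E → E / F]
E/F ⇒ E/F/F   [E → E / F]
E/F/F ⇒ F/F/F   [E → F]
F/F/F ⇒ i/F/F   [F → i]
i/F/F ⇒ i/i/F   [F → i]
i/i/F ⇒ i/i/i   [F → i]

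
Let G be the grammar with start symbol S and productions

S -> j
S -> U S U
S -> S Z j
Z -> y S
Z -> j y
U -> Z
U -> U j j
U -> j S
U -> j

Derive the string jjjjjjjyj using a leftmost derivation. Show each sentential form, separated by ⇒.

S ⇒ SZj ⇒ USUZj ⇒ jSSUZj ⇒ jUSUSUZj ⇒ jjSUSUZj ⇒ jjjUSUZj ⇒ jjjjSUZj ⇒ jjjjjUZj ⇒ jjjjjjZj ⇒ jjjjjjjyj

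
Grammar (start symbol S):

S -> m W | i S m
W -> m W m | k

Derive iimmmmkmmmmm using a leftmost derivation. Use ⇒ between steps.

S⇒iSm⇒iiSmm⇒iimWmm⇒iimmWmmm⇒iimmmWmmmm⇒iimmmmWmmmmm⇒iimmmmkmmmmm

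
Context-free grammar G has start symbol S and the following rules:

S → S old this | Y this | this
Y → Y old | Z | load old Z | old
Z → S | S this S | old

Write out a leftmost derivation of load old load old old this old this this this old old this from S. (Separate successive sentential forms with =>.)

S => Y this => Y old this => Y old old this => load old Z old old this => load old S this S old old this => load old Y this this S old old this => load old Y old this this S old old this => load old load old Z old this this S old old this => load old load old S old this this S old old this => load old load old Y this old this this S old old this => load old load old old this old this this S old old this => load old load old old this old this this this old old this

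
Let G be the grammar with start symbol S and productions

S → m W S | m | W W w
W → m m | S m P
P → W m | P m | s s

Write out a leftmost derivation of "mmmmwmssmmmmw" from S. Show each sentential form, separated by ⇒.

S⇒WWw⇒SmPWw⇒WWwmPWw⇒mmWwmPWw⇒mmmmwmPWw⇒mmmmwmPmWw⇒mmmmwmPmmWw⇒mmmmwmssmmWw⇒mmmmwmssmmmmw

S ⇒ WWw   [S → W W w]
WWw ⇒ SmPWw   [W → S m P]
SmPWw ⇒ WWwmPWw   [S → W W w]
WWwmPWw ⇒ mmWwmPWw   [W → m m]
mmWwmPWw ⇒ mmmmwmPWw   [W → m m]
mmmmwmPWw ⇒ mmmmwmPmWw   [P → P m]
mmmmwmPmWw ⇒ mmmmwmPmmWw   [P → P m]
mmmmwmPmmWw ⇒ mmmmwmssmmWw   [P → s s]
mmmmwmssmmWw ⇒ mmmmwmssmmmmw   [W → m m]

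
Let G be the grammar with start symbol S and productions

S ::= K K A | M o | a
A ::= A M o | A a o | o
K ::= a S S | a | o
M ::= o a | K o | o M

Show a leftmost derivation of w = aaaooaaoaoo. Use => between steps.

S => KKA   [S ::= K K A]
KKA => aSSKA   [K ::= a S S]
aSSKA => aKKASKA   [S ::= K K A]
aKKASKA => aaSSKASKA   [K ::= a S S]
aaSSKASKA => aaKKASKASKA   [S ::= K K A]
aaKKASKASKA => aaaKASKASKA   [K ::= a]
aaaKASKASKA => aaaoASKASKA   [K ::= o]
aaaoASKASKA => aaaooSKASKA   [A ::= o]
aaaooSKASKA => aaaooaKASKA   [S ::= a]
aaaooaKASKA => aaaooaaASKA   [K ::= a]
aaaooaaASKA => aaaooaaoSKA   [A ::= o]
aaaooaaoSKA => aaaooaaoaKA   [S ::= a]
aaaooaaoaKA => aaaooaaoaoA   [K ::= o]
aaaooaaoaoA => aaaooaaoaoo   [A ::= o]

S => KKA => aSSKA => aKKASKA => aaSSKASKA => aaKKASKASKA => aaaKASKASKA => aaaoASKASKA => aaaooSKASKA => aaaooaKASKA => aaaooaaASKA => aaaooaaoSKA => aaaooaaoaKA => aaaooaaoaoA => aaaooaaoaoo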